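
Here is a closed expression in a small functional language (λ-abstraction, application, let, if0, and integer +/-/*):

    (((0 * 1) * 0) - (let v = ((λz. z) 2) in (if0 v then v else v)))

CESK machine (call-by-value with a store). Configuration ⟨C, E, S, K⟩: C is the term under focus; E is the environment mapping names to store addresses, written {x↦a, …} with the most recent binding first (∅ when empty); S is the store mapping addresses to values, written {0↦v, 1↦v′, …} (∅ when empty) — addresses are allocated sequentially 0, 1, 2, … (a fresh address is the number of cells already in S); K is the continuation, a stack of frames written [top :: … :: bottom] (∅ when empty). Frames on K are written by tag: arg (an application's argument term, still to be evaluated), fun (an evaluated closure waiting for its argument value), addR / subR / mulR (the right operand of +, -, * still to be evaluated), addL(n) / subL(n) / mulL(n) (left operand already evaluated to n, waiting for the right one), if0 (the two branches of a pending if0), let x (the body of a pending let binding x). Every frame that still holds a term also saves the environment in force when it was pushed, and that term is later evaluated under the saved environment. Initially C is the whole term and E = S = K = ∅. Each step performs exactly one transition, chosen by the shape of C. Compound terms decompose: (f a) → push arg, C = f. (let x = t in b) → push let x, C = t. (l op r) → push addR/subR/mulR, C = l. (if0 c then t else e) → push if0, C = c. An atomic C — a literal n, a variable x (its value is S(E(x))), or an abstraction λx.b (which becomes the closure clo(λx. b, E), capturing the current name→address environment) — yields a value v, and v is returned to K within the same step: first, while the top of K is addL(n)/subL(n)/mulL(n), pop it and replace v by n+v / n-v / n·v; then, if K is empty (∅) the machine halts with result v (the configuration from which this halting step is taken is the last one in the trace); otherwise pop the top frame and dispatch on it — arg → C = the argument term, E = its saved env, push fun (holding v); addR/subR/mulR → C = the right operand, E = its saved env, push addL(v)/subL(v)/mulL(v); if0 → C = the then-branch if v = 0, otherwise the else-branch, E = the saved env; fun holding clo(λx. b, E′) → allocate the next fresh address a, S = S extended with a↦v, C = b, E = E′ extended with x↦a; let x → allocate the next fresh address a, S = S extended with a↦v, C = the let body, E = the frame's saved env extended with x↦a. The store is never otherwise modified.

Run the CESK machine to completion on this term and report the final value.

step 0: [C=(((0 * 1) * 0) - (let v = ((λz. z) 2) in (if0 v then v else v))) | E=∅ | S=∅ | K=∅]
step 1: [C=((0 * 1) * 0) | E=∅ | S=∅ | K=[subR]]
step 2: [C=(0 * 1) | E=∅ | S=∅ | K=[mulR :: subR]]
step 3: [C=0 | E=∅ | S=∅ | K=[mulR :: mulR :: subR]]
step 4: [C=1 | E=∅ | S=∅ | K=[mulL(0) :: mulR :: subR]]
step 5: [C=0 | E=∅ | S=∅ | K=[mulL(0) :: subR]]
step 6: [C=(let v = ((λz. z) 2) in (if0 v then v else v)) | E=∅ | S=∅ | K=[subL(0)]]
step 7: [C=((λz. z) 2) | E=∅ | S=∅ | K=[let v :: subL(0)]]
step 8: [C=(λz. z) | E=∅ | S=∅ | K=[arg :: let v :: subL(0)]]
step 9: [C=2 | E=∅ | S=∅ | K=[fun :: let v :: subL(0)]]
step 10: [C=z | E={z↦0} | S={0↦2} | K=[let v :: subL(0)]]
step 11: [C=(if0 v then v else v) | E={v↦1} | S={0↦2, 1↦2} | K=[subL(0)]]
step 12: [C=v | E={v↦1} | S={0↦2, 1↦2} | K=[if0 :: subL(0)]]
step 13: [C=v | E={v↦1} | S={0↦2, 1↦2} | K=[subL(0)]]
→ final value -2

Answer: -2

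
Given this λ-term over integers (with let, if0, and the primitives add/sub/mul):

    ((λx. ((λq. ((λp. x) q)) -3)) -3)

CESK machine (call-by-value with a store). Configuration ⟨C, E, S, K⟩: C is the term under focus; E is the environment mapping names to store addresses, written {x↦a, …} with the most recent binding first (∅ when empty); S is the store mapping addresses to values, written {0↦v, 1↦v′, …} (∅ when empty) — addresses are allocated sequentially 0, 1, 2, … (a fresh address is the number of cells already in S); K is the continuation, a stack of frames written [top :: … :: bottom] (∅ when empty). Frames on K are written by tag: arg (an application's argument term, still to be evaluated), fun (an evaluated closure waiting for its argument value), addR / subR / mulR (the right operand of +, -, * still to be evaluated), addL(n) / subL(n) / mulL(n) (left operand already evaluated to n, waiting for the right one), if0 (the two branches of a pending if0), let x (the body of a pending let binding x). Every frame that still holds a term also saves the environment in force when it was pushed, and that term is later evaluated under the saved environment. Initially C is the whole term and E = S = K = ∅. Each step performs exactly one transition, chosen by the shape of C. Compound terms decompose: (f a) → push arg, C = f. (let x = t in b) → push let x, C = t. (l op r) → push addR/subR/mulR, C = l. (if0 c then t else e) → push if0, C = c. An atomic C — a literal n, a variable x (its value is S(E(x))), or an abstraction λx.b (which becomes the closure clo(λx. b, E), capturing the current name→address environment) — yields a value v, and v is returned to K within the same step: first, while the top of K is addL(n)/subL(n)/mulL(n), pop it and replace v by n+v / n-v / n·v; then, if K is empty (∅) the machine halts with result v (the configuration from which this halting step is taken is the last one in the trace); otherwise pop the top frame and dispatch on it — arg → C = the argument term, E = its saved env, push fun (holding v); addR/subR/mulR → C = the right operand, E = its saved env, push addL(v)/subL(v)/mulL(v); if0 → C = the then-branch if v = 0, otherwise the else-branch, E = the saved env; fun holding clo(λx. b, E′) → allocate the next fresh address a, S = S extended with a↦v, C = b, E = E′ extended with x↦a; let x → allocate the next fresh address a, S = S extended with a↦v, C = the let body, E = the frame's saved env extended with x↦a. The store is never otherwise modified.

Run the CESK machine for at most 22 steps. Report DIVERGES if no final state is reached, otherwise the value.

0. ⟨C=((λx. ((λq. ((λp. x) q)) -3)) -3); E=∅; S=∅; K=∅⟩
1. ⟨C=(λx. ((λq. ((λp. x) q)) -3)); E=∅; S=∅; K=[arg]⟩
2. ⟨C=-3; E=∅; S=∅; K=[fun]⟩
3. ⟨C=((λq. ((λp. x) q)) -3); E={x↦0}; S={0↦-3}; K=∅⟩
4. ⟨C=(λq. ((λp. x) q)); E={x↦0}; S={0↦-3}; K=[arg]⟩
5. ⟨C=-3; E={x↦0}; S={0↦-3}; K=[fun]⟩
6. ⟨C=((λp. x) q); E={q↦1, x↦0}; S={0↦-3, 1↦-3}; K=∅⟩
7. ⟨C=(λp. x); E={q↦1, x↦0}; S={0↦-3, 1↦-3}; K=[arg]⟩
8. ⟨C=q; E={q↦1, x↦0}; S={0↦-3, 1↦-3}; K=[fun]⟩
9. ⟨C=x; E={p↦2, q↦1, x↦0}; S={0↦-3, 1↦-3, 2↦-3}; K=∅⟩
→ final value -3

Answer: -3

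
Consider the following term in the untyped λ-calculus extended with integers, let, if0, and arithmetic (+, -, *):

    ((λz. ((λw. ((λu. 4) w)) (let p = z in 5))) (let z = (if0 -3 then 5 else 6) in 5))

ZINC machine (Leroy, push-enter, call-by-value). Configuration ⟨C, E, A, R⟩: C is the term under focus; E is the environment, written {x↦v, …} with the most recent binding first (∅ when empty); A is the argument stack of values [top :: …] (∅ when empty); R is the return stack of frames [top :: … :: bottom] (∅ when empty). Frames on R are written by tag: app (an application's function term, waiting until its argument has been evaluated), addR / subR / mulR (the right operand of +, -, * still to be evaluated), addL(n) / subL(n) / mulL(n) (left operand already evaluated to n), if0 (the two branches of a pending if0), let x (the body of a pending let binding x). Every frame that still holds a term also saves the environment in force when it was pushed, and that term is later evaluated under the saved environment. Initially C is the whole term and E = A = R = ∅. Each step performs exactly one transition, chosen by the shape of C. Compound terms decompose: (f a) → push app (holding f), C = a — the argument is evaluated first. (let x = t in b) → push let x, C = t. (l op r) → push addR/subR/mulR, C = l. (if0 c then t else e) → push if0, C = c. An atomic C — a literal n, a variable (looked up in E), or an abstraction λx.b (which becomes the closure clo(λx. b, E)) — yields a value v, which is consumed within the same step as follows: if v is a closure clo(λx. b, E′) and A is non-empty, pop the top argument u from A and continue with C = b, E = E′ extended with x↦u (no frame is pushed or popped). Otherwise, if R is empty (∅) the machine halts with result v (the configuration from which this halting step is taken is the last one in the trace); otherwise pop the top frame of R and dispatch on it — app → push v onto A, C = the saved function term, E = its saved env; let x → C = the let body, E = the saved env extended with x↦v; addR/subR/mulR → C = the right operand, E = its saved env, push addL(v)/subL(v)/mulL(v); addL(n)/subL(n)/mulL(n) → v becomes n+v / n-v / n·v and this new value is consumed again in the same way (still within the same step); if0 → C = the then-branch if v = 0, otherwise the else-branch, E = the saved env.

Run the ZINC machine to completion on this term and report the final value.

Answer: 4

Execution trace:
[0] ⟨C=((λz. ((λw. ((λu. 4) w)) (let p = z in 5))) (let z = (if0 -3 then 5 else 6) in 5)); E=∅; A=∅; R=∅⟩
[1] ⟨C=(let z = (if0 -3 then 5 else 6) in 5); E=∅; A=∅; R=[app]⟩
[2] ⟨C=(if0 -3 then 5 else 6); E=∅; A=∅; R=[let z :: app]⟩
[3] ⟨C=-3; E=∅; A=∅; R=[if0 :: let z :: app]⟩
[4] ⟨C=6; E=∅; A=∅; R=[let z :: app]⟩
[5] ⟨C=5; E={z↦6}; A=∅; R=[app]⟩
[6] ⟨C=(λz. ((λw. ((λu. 4) w)) (let p = z in 5))); E=∅; A=[5]; R=∅⟩
[7] ⟨C=((λw. ((λu. 4) w)) (let p = z in 5)); E={z↦5}; A=∅; R=∅⟩
[8] ⟨C=(let p = z in 5); E={z↦5}; A=∅; R=[app]⟩
[9] ⟨C=z; E={z↦5}; A=∅; R=[let p :: app]⟩
[10] ⟨C=5; E={p↦5, z↦5}; A=∅; R=[app]⟩
[11] ⟨C=(λw. ((λu. 4) w)); E={z↦5}; A=[5]; R=∅⟩
[12] ⟨C=((λu. 4) w); E={w↦5, z↦5}; A=∅; R=∅⟩
[13] ⟨C=w; E={w↦5, z↦5}; A=∅; R=[app]⟩
[14] ⟨C=(λu. 4); E={w↦5, z↦5}; A=[5]; R=∅⟩
[15] ⟨C=4; E={u↦5, w↦5, z↦5}; A=∅; R=∅⟩
→ final value 4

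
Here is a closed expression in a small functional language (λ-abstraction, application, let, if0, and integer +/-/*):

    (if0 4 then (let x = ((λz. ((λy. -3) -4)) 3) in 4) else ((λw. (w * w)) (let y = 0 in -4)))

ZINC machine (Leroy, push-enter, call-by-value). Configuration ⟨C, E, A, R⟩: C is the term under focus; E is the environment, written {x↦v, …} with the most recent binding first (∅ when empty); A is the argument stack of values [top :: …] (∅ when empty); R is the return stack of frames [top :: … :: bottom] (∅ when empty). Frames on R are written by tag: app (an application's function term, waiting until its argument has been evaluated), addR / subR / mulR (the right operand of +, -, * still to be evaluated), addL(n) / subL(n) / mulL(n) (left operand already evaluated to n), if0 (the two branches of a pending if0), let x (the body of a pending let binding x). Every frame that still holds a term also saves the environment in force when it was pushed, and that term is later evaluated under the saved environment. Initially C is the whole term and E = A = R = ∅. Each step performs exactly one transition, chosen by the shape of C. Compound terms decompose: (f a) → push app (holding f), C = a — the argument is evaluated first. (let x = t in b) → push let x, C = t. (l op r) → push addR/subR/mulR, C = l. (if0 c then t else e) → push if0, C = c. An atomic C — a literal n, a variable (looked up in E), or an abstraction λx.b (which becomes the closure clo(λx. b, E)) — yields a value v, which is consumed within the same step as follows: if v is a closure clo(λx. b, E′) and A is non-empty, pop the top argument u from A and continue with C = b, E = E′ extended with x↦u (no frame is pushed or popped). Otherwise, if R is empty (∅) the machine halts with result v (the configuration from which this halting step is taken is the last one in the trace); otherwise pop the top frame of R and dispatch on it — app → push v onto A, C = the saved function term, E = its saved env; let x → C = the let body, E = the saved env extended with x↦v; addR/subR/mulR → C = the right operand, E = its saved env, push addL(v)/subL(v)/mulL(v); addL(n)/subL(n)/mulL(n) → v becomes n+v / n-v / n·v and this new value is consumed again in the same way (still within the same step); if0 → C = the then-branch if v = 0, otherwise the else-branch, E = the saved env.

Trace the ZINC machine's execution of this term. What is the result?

[0] ⟨C=(if0 4 then (let x = ((λz. ((λy. -3) -4)) 3) in 4) else ((λw. (w * w)) (let y = 0 in -4))); E=∅; A=∅; R=∅⟩
[1] ⟨C=4; E=∅; A=∅; R=[if0]⟩
[2] ⟨C=((λw. (w * w)) (let y = 0 in -4)); E=∅; A=∅; R=∅⟩
[3] ⟨C=(let y = 0 in -4); E=∅; A=∅; R=[app]⟩
[4] ⟨C=0; E=∅; A=∅; R=[let y :: app]⟩
[5] ⟨C=-4; E={y↦0}; A=∅; R=[app]⟩
[6] ⟨C=(λw. (w * w)); E=∅; A=[-4]; R=∅⟩
[7] ⟨C=(w * w); E={w↦-4}; A=∅; R=∅⟩
[8] ⟨C=w; E={w↦-4}; A=∅; R=[mulR]⟩
[9] ⟨C=w; E={w↦-4}; A=∅; R=[mulL(-4)]⟩
→ final value 16

Answer: 16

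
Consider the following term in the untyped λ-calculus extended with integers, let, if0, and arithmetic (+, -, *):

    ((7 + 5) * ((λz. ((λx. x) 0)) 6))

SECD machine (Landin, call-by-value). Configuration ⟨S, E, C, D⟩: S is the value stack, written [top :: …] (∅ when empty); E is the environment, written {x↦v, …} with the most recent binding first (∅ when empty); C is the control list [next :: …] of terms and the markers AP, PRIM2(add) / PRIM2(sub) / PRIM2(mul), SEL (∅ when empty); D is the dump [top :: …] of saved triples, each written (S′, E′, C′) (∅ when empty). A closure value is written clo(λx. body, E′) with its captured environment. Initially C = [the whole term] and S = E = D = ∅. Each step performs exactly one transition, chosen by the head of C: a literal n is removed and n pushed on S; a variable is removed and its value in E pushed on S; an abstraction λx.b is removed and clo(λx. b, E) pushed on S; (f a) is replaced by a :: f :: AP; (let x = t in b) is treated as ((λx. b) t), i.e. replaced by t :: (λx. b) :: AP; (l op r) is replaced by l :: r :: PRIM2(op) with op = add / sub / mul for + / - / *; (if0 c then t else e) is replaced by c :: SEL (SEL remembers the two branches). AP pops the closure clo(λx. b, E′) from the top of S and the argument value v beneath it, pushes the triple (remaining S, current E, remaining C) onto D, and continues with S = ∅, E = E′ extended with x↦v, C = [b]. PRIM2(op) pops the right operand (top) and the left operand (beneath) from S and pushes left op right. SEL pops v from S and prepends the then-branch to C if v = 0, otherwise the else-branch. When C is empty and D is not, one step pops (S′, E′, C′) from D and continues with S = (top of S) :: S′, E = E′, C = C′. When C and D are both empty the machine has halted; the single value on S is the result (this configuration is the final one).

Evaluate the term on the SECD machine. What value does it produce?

Answer: 0

Machine steps:
[0] ⟨S=∅; E=∅; C=[((7 + 5) * ((λz. ((λx. x) 0)) 6))]; D=∅⟩
[1] ⟨S=∅; E=∅; C=[(7 + 5) :: ((λz. ((λx. x) 0)) 6) :: PRIM2(mul)]; D=∅⟩
[2] ⟨S=∅; E=∅; C=[7 :: 5 :: PRIM2(add) :: ((λz. ((λx. x) 0)) 6) :: PRIM2(mul)]; D=∅⟩
[3] ⟨S=[7]; E=∅; C=[5 :: PRIM2(add) :: ((λz. ((λx. x) 0)) 6) :: PRIM2(mul)]; D=∅⟩
[4] ⟨S=[5 :: 7]; E=∅; C=[PRIM2(add) :: ((λz. ((λx. x) 0)) 6) :: PRIM2(mul)]; D=∅⟩
[5] ⟨S=[12]; E=∅; C=[((λz. ((λx. x) 0)) 6) :: PRIM2(mul)]; D=∅⟩
[6] ⟨S=[12]; E=∅; C=[6 :: (λz. ((λx. x) 0)) :: AP :: PRIM2(mul)]; D=∅⟩
[7] ⟨S=[6 :: 12]; E=∅; C=[(λz. ((λx. x) 0)) :: AP :: PRIM2(mul)]; D=∅⟩
[8] ⟨S=[clo(λz. ((λx. x) 0), ∅) :: 6 :: 12]; E=∅; C=[AP :: PRIM2(mul)]; D=∅⟩
[9] ⟨S=∅; E={z↦6}; C=[((λx. x) 0)]; D=[([12], ∅, [PRIM2(mul)])]⟩
[10] ⟨S=∅; E={z↦6}; C=[0 :: (λx. x) :: AP]; D=[([12], ∅, [PRIM2(mul)])]⟩
[11] ⟨S=[0]; E={z↦6}; C=[(λx. x) :: AP]; D=[([12], ∅, [PRIM2(mul)])]⟩
[12] ⟨S=[clo(λx. x, {z↦6}) :: 0]; E={z↦6}; C=[AP]; D=[([12], ∅, [PRIM2(mul)])]⟩
[13] ⟨S=∅; E={x↦0, z↦6}; C=[x]; D=[(∅, {z↦6}, ∅) :: ([12], ∅, [PRIM2(mul)])]⟩
[14] ⟨S=[0]; E={x↦0, z↦6}; C=∅; D=[(∅, {z↦6}, ∅) :: ([12], ∅, [PRIM2(mul)])]⟩
[15] ⟨S=[0]; E={z↦6}; C=∅; D=[([12], ∅, [PRIM2(mul)])]⟩
[16] ⟨S=[0 :: 12]; E=∅; C=[PRIM2(mul)]; D=∅⟩
[17] ⟨S=[0]; E=∅; C=∅; D=∅⟩
→ final value 0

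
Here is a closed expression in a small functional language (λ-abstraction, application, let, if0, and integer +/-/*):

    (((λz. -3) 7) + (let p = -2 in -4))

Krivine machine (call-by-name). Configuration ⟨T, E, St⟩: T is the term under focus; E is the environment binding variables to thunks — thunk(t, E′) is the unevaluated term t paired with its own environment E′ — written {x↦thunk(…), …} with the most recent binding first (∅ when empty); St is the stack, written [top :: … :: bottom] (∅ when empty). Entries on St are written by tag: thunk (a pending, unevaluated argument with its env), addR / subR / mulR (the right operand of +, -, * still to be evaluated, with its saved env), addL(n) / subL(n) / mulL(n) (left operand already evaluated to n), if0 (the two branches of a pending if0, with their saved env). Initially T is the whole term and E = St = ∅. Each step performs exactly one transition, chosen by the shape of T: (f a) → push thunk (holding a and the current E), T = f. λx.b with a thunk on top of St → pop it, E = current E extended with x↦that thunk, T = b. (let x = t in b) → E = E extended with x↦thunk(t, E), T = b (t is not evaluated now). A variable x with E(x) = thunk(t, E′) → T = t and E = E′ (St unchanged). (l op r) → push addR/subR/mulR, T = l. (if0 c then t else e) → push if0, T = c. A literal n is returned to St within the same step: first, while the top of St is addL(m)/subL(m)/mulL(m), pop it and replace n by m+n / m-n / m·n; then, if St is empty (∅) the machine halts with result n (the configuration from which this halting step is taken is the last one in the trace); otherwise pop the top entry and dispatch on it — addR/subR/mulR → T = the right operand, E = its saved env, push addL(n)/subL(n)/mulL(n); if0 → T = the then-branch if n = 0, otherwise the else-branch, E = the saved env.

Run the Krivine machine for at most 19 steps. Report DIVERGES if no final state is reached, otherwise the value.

Answer: -7

Derivation:
0. ⟨T=(((λz. -3) 7) + (let p = -2 in -4)); E=∅; St=∅⟩
1. ⟨T=((λz. -3) 7); E=∅; St=[addR]⟩
2. ⟨T=(λz. -3); E=∅; St=[thunk :: addR]⟩
3. ⟨T=-3; E={z↦thunk(7, ∅)}; St=[addR]⟩
4. ⟨T=(let p = -2 in -4); E=∅; St=[addL(-3)]⟩
5. ⟨T=-4; E={p↦thunk(-2, ∅)}; St=[addL(-3)]⟩
→ final value -7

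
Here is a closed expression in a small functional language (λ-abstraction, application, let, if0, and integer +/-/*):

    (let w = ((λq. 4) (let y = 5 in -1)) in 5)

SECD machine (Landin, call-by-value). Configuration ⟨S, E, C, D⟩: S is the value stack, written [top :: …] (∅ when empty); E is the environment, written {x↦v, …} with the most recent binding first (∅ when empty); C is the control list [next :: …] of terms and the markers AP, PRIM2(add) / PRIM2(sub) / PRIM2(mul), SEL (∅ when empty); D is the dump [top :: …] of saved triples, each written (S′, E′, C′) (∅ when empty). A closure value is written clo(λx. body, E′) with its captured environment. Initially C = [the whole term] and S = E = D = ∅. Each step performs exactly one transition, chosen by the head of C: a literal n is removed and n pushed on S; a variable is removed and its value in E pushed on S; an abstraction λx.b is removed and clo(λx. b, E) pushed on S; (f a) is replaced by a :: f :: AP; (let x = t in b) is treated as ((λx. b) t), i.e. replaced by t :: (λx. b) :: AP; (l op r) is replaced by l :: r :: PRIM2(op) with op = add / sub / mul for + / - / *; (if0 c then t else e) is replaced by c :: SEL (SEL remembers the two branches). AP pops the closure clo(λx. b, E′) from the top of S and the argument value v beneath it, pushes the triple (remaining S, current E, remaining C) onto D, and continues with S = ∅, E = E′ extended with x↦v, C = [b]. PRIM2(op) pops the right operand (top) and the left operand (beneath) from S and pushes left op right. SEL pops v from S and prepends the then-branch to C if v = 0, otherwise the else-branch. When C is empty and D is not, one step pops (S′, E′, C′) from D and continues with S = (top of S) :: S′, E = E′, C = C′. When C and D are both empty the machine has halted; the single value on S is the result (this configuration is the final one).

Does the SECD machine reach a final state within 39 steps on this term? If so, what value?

Answer: 5

Execution trace:
0. <S=∅, E=∅, C=[(let w = ((λq. 4) (let y = 5 in -1)) in 5)], D=∅>
1. <S=∅, E=∅, C=[((λq. 4) (let y = 5 in -1)) :: (λw. 5) :: AP], D=∅>
2. <S=∅, E=∅, C=[(let y = 5 in -1) :: (λq. 4) :: AP :: (λw. 5) :: AP], D=∅>
3. <S=∅, E=∅, C=[5 :: (λy. -1) :: AP :: (λq. 4) :: AP :: (λw. 5) :: AP], D=∅>
4. <S=[5], E=∅, C=[(λy. -1) :: AP :: (λq. 4) :: AP :: (λw. 5) :: AP], D=∅>
5. <S=[clo(λy. -1, ∅) :: 5], E=∅, C=[AP :: (λq. 4) :: AP :: (λw. 5) :: AP], D=∅>
6. <S=∅, E={y↦5}, C=[-1], D=[(∅, ∅, [(λq. 4) :: AP :: (λw. 5) :: AP])]>
7. <S=[-1], E={y↦5}, C=∅, D=[(∅, ∅, [(λq. 4) :: AP :: (λw. 5) :: AP])]>
8. <S=[-1], E=∅, C=[(λq. 4) :: AP :: (λw. 5) :: AP], D=∅>
9. <S=[clo(λq. 4, ∅) :: -1], E=∅, C=[AP :: (λw. 5) :: AP], D=∅>
10. <S=∅, E={q↦-1}, C=[4], D=[(∅, ∅, [(λw. 5) :: AP])]>
11. <S=[4], E={q↦-1}, C=∅, D=[(∅, ∅, [(λw. 5) :: AP])]>
12. <S=[4], E=∅, C=[(λw. 5) :: AP], D=∅>
13. <S=[clo(λw. 5, ∅) :: 4], E=∅, C=[AP], D=∅>
14. <S=∅, E={w↦4}, C=[5], D=[(∅, ∅, ∅)]>
15. <S=[5], E={w↦4}, C=∅, D=[(∅, ∅, ∅)]>
16. <S=[5], E=∅, C=∅, D=∅>
→ final value 5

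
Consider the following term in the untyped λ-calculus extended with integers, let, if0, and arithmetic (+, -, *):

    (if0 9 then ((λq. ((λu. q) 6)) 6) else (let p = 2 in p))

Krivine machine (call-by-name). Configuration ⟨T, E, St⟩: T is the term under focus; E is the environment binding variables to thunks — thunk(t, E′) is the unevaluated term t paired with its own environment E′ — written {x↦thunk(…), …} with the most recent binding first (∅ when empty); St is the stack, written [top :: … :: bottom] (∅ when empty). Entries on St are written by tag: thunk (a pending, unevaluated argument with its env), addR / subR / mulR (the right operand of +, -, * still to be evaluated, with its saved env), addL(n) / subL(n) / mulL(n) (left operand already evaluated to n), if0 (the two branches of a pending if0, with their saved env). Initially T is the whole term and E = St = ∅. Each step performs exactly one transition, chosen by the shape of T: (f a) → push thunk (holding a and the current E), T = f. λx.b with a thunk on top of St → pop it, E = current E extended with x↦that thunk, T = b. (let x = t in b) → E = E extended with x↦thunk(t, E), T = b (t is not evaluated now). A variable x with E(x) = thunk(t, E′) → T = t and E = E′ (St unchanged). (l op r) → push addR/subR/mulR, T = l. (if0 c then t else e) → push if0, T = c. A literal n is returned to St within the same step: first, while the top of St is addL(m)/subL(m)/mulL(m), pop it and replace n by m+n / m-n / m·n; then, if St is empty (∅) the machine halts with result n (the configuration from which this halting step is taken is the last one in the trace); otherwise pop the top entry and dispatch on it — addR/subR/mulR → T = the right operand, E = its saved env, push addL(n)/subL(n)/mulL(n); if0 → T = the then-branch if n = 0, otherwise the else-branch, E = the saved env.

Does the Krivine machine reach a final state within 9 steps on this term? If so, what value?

Answer: 2

Machine steps:
[0] [T=(if0 9 then ((λq. ((λu. q) 6)) 6) else (let p = 2 in p)) | E=∅ | St=∅]
[1] [T=9 | E=∅ | St=[if0]]
[2] [T=(let p = 2 in p) | E=∅ | St=∅]
[3] [T=p | E={p↦thunk(2, ∅)} | St=∅]
[4] [T=2 | E=∅ | St=∅]
→ final value 2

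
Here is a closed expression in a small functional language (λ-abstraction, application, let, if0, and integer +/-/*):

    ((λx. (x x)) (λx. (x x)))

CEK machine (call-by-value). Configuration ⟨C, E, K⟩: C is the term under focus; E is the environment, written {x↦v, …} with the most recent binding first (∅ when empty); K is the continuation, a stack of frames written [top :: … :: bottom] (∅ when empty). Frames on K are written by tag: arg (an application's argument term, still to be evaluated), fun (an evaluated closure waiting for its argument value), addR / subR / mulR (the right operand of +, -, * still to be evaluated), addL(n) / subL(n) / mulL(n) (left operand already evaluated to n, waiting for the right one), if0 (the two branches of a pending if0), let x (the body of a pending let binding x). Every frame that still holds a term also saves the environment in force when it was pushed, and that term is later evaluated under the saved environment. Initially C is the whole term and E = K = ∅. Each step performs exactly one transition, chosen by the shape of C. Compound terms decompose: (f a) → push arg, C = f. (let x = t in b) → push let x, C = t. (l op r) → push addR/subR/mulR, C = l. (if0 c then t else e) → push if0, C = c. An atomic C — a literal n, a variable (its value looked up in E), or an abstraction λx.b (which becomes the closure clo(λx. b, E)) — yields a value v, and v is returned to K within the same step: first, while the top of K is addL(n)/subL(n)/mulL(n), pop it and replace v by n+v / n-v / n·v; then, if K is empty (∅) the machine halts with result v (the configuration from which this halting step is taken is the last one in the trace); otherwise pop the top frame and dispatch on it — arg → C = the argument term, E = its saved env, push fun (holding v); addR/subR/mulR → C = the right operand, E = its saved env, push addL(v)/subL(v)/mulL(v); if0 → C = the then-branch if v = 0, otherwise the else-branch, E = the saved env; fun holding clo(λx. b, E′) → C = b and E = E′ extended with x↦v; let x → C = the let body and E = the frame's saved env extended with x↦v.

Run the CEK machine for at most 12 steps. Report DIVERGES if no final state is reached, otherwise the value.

Answer: DIVERGES (no final state within 12 steps)

Derivation:
step 0: <C=((λx. (x x)) (λx. (x x))), E=∅, K=∅>
step 1: <C=(λx. (x x)), E=∅, K=[arg]>
step 2: <C=(λx. (x x)), E=∅, K=[fun]>
step 3: <C=(x x), E={x↦clo(λx. (x x), ∅)}, K=∅>
step 4: <C=x, E={x↦clo(λx. (x x), ∅)}, K=[arg]>
step 5: <C=x, E={x↦clo(λx. (x x), ∅)}, K=[fun]>
… configuration repeats with period 3 (steps 3–5 recur indefinitely) …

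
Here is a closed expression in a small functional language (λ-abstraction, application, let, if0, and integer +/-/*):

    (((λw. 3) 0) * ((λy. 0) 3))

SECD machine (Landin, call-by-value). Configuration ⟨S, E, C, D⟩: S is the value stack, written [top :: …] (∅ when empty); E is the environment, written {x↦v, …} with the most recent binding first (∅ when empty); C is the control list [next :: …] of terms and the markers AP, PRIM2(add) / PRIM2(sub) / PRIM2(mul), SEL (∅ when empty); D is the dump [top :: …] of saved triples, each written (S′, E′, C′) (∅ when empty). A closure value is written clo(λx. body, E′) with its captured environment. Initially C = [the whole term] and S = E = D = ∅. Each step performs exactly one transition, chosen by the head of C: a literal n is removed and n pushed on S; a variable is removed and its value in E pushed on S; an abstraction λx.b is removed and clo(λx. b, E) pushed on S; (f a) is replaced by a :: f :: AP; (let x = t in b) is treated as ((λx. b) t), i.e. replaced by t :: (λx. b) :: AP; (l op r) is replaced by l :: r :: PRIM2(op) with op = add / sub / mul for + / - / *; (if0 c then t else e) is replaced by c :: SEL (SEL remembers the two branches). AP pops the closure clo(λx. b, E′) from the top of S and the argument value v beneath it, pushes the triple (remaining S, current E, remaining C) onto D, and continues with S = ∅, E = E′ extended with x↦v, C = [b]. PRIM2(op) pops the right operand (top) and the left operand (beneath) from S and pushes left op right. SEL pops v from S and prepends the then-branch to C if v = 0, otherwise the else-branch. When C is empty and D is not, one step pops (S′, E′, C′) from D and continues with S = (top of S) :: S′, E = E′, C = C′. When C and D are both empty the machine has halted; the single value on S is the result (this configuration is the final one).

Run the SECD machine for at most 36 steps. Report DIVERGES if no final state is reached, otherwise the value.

Answer: 0

Execution trace:
t=0: <S=∅, E=∅, C=[(((λw. 3) 0) * ((λy. 0) 3))], D=∅>
t=1: <S=∅, E=∅, C=[((λw. 3) 0) :: ((λy. 0) 3) :: PRIM2(mul)], D=∅>
t=2: <S=∅, E=∅, C=[0 :: (λw. 3) :: AP :: ((λy. 0) 3) :: PRIM2(mul)], D=∅>
t=3: <S=[0], E=∅, C=[(λw. 3) :: AP :: ((λy. 0) 3) :: PRIM2(mul)], D=∅>
t=4: <S=[clo(λw. 3, ∅) :: 0], E=∅, C=[AP :: ((λy. 0) 3) :: PRIM2(mul)], D=∅>
t=5: <S=∅, E={w↦0}, C=[3], D=[(∅, ∅, [((λy. 0) 3) :: PRIM2(mul)])]>
t=6: <S=[3], E={w↦0}, C=∅, D=[(∅, ∅, [((λy. 0) 3) :: PRIM2(mul)])]>
t=7: <S=[3], E=∅, C=[((λy. 0) 3) :: PRIM2(mul)], D=∅>
t=8: <S=[3], E=∅, C=[3 :: (λy. 0) :: AP :: PRIM2(mul)], D=∅>
t=9: <S=[3 :: 3], E=∅, C=[(λy. 0) :: AP :: PRIM2(mul)], D=∅>
t=10: <S=[clo(λy. 0, ∅) :: 3 :: 3], E=∅, C=[AP :: PRIM2(mul)], D=∅>
t=11: <S=∅, E={y↦3}, C=[0], D=[([3], ∅, [PRIM2(mul)])]>
t=12: <S=[0], E={y↦3}, C=∅, D=[([3], ∅, [PRIM2(mul)])]>
t=13: <S=[0 :: 3], E=∅, C=[PRIM2(mul)], D=∅>
t=14: <S=[0], E=∅, C=∅, D=∅>
→ final value 0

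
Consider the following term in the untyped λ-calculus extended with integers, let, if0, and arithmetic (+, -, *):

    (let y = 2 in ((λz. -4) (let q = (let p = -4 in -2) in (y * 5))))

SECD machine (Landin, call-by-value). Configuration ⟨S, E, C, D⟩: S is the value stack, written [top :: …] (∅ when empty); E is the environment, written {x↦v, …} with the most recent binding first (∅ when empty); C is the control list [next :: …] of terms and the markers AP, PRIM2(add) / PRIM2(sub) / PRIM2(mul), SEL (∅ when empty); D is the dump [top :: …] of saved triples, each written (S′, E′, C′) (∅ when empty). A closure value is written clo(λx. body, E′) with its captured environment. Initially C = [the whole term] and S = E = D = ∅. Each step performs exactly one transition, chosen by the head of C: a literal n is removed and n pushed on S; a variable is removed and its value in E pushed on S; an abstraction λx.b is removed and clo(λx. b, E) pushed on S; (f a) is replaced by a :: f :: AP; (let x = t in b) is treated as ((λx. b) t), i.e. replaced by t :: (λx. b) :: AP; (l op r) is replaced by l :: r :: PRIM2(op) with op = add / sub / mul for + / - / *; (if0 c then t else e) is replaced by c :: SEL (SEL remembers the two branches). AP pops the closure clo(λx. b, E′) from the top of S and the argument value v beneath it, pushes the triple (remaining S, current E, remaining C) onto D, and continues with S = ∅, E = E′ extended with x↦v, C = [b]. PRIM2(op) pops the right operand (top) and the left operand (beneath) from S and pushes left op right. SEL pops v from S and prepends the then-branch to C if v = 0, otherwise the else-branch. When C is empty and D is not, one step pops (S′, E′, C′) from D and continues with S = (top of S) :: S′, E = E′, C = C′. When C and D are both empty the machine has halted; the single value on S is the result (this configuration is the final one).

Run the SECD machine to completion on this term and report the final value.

Answer: -4

Execution trace:
[0] [S=∅ | E=∅ | C=[(let y = 2 in ((λz. -4) (let q = (let p = -4 in -2) in (y * 5))))] | D=∅]
[1] [S=∅ | E=∅ | C=[2 :: (λy. ((λz. -4) (let q = (let p = -4 in -2) in (y * 5)))) :: AP] | D=∅]
[2] [S=[2] | E=∅ | C=[(λy. ((λz. -4) (let q = (let p = -4 in -2) in (y * 5)))) :: AP] | D=∅]
[3] [S=[clo(λy. ((λz. -4) (let q = (let p = -4 in -2) in (y * 5))), ∅) :: 2] | E=∅ | C=[AP] | D=∅]
[4] [S=∅ | E={y↦2} | C=[((λz. -4) (let q = (let p = -4 in -2) in (y * 5)))] | D=[(∅, ∅, ∅)]]
[5] [S=∅ | E={y↦2} | C=[(let q = (let p = -4 in -2) in (y * 5)) :: (λz. -4) :: AP] | D=[(∅, ∅, ∅)]]
[6] [S=∅ | E={y↦2} | C=[(let p = -4 in -2) :: (λq. (y * 5)) :: AP :: (λz. -4) :: AP] | D=[(∅, ∅, ∅)]]
[7] [S=∅ | E={y↦2} | C=[-4 :: (λp. -2) :: AP :: (λq. (y * 5)) :: AP :: (λz. -4) :: AP] | D=[(∅, ∅, ∅)]]
[8] [S=[-4] | E={y↦2} | C=[(λp. -2) :: AP :: (λq. (y * 5)) :: AP :: (λz. -4) :: AP] | D=[(∅, ∅, ∅)]]
[9] [S=[clo(λp. -2, {y↦2}) :: -4] | E={y↦2} | C=[AP :: (λq. (y * 5)) :: AP :: (λz. -4) :: AP] | D=[(∅, ∅, ∅)]]
[10] [S=∅ | E={p↦-4, y↦2} | C=[-2] | D=[(∅, {y↦2}, [(λq. (y * 5)) :: AP :: (λz. -4) :: AP]) :: (∅, ∅, ∅)]]
[11] [S=[-2] | E={p↦-4, y↦2} | C=∅ | D=[(∅, {y↦2}, [(λq. (y * 5)) :: AP :: (λz. -4) :: AP]) :: (∅, ∅, ∅)]]
[12] [S=[-2] | E={y↦2} | C=[(λq. (y * 5)) :: AP :: (λz. -4) :: AP] | D=[(∅, ∅, ∅)]]
[13] [S=[clo(λq. (y * 5), {y↦2}) :: -2] | E={y↦2} | C=[AP :: (λz. -4) :: AP] | D=[(∅, ∅, ∅)]]
[14] [S=∅ | E={q↦-2, y↦2} | C=[(y * 5)] | D=[(∅, {y↦2}, [(λz. -4) :: AP]) :: (∅, ∅, ∅)]]
[15] [S=∅ | E={q↦-2, y↦2} | C=[y :: 5 :: PRIM2(mul)] | D=[(∅, {y↦2}, [(λz. -4) :: AP]) :: (∅, ∅, ∅)]]
[16] [S=[2] | E={q↦-2, y↦2} | C=[5 :: PRIM2(mul)] | D=[(∅, {y↦2}, [(λz. -4) :: AP]) :: (∅, ∅, ∅)]]
[17] [S=[5 :: 2] | E={q↦-2, y↦2} | C=[PRIM2(mul)] | D=[(∅, {y↦2}, [(λz. -4) :: AP]) :: (∅, ∅, ∅)]]
[18] [S=[10] | E={q↦-2, y↦2} | C=∅ | D=[(∅, {y↦2}, [(λz. -4) :: AP]) :: (∅, ∅, ∅)]]
[19] [S=[10] | E={y↦2} | C=[(λz. -4) :: AP] | D=[(∅, ∅, ∅)]]
[20] [S=[clo(λz. -4, {y↦2}) :: 10] | E={y↦2} | C=[AP] | D=[(∅, ∅, ∅)]]
[21] [S=∅ | E={z↦10, y↦2} | C=[-4] | D=[(∅, {y↦2}, ∅) :: (∅, ∅, ∅)]]
[22] [S=[-4] | E={z↦10, y↦2} | C=∅ | D=[(∅, {y↦2}, ∅) :: (∅, ∅, ∅)]]
[23] [S=[-4] | E={y↦2} | C=∅ | D=[(∅, ∅, ∅)]]
[24] [S=[-4] | E=∅ | C=∅ | D=∅]
→ final value -4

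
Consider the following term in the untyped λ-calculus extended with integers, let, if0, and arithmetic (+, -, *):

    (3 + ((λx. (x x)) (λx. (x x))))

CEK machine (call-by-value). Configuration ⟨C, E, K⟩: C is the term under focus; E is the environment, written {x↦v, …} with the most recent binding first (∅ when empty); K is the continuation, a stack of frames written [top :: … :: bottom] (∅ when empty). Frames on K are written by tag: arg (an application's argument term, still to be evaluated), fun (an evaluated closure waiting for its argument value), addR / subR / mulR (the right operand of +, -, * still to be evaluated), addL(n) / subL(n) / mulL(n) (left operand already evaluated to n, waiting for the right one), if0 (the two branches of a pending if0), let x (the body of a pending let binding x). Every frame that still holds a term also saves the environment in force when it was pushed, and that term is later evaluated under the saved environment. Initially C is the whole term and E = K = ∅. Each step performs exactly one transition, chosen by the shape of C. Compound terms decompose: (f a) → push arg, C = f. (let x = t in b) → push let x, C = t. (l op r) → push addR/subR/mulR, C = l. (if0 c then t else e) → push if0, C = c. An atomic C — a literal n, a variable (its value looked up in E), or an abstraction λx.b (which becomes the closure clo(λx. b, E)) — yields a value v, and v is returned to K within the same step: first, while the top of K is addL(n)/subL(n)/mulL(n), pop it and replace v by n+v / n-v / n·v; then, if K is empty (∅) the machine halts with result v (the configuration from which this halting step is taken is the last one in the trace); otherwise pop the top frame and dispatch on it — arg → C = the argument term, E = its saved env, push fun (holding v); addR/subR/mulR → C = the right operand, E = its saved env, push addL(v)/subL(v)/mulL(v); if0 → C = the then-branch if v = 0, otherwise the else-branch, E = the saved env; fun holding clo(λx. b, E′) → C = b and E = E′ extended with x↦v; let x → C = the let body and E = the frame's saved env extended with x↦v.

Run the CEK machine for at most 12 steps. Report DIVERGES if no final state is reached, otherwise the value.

Answer: DIVERGES (no final state within 12 steps)

Machine steps:
[0] [C=(3 + ((λx. (x x)) (λx. (x x)))) | E=∅ | K=∅]
[1] [C=3 | E=∅ | K=[addR]]
[2] [C=((λx. (x x)) (λx. (x x))) | E=∅ | K=[addL(3)]]
[3] [C=(λx. (x x)) | E=∅ | K=[arg :: addL(3)]]
[4] [C=(λx. (x x)) | E=∅ | K=[fun :: addL(3)]]
[5] [C=(x x) | E={x↦clo(λx. (x x), ∅)} | K=[addL(3)]]
[6] [C=x | E={x↦clo(λx. (x x), ∅)} | K=[arg :: addL(3)]]
[7] [C=x | E={x↦clo(λx. (x x), ∅)} | K=[fun :: addL(3)]]
… configuration repeats with period 3 (steps 5–7 recur indefinitely) …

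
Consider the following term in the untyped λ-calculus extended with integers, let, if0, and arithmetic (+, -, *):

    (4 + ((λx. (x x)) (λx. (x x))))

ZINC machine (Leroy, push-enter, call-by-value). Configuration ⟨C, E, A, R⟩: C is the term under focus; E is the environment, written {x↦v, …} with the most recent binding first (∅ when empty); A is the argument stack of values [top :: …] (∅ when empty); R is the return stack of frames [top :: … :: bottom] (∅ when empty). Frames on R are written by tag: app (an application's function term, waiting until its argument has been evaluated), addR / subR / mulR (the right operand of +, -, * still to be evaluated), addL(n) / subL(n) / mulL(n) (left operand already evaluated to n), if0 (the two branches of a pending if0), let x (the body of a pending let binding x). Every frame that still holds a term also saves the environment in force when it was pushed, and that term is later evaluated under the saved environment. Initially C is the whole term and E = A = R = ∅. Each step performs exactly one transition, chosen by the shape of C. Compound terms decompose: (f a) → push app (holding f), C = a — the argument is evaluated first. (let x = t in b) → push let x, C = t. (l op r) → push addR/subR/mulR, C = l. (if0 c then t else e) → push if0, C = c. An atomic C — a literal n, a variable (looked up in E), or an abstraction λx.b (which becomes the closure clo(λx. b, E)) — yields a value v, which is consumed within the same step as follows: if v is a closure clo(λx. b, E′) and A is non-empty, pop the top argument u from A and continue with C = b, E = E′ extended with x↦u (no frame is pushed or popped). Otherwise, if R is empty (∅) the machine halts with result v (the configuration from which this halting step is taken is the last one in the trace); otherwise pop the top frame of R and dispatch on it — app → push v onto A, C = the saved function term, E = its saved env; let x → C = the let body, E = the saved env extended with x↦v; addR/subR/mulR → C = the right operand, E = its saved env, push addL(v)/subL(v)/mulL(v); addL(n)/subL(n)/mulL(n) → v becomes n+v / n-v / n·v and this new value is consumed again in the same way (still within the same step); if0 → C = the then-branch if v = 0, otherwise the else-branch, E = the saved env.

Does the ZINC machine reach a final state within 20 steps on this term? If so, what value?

Answer: DIVERGES (no final state within 20 steps)

Execution trace:
t=0: [C=(4 + ((λx. (x x)) (λx. (x x)))) | E=∅ | A=∅ | R=∅]
t=1: [C=4 | E=∅ | A=∅ | R=[addR]]
t=2: [C=((λx. (x x)) (λx. (x x))) | E=∅ | A=∅ | R=[addL(4)]]
t=3: [C=(λx. (x x)) | E=∅ | A=∅ | R=[app :: addL(4)]]
t=4: [C=(λx. (x x)) | E=∅ | A=[clo(λx. (x x), ∅)] | R=[addL(4)]]
t=5: [C=(x x) | E={x↦clo(λx. (x x), ∅)} | A=∅ | R=[addL(4)]]
t=6: [C=x | E={x↦clo(λx. (x x), ∅)} | A=∅ | R=[app :: addL(4)]]
t=7: [C=x | E={x↦clo(λx. (x x), ∅)} | A=[clo(λx. (x x), ∅)] | R=[addL(4)]]
… configuration repeats with period 3 (steps 5–7 recur indefinitely) …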